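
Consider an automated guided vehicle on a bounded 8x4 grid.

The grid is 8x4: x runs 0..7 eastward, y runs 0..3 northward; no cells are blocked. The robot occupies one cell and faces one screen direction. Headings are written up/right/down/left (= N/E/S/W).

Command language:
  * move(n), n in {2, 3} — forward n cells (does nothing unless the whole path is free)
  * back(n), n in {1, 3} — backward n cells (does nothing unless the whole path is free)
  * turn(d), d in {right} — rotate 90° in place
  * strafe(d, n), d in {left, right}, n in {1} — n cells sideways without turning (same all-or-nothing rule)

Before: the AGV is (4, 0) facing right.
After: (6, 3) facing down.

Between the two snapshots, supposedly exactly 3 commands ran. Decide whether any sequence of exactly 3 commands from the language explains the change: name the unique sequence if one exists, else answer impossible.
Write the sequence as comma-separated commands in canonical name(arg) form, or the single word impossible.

move(2), turn(right), back(3)

key: cell and facing (now S) both changed — the 3 commands mix motion and turning
from: (4, 0) facing right
[1] after move(2): (6, 0) facing right
[2] after turn(right): (6, 0) facing down
[3] after back(3): (6, 3) facing down
uniquely the one of 343 3-step routes that fits.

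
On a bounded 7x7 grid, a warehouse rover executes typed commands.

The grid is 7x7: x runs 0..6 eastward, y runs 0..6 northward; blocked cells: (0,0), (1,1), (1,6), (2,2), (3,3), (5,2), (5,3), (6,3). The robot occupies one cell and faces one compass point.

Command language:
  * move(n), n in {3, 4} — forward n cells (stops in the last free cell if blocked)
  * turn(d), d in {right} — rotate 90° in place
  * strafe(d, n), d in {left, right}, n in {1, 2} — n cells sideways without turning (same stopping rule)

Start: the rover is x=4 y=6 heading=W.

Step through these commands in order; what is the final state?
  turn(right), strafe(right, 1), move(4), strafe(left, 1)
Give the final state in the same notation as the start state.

x=4 y=6 heading=N

initial: x=4 y=6 heading=W
step 1 (turn(right)): x=4 y=6 heading=N
step 2 (strafe(right, 1)): x=5 y=6 heading=N
step 3 (move(4)): x=5 y=6 heading=N
step 4 (strafe(left, 1)): x=4 y=6 heading=N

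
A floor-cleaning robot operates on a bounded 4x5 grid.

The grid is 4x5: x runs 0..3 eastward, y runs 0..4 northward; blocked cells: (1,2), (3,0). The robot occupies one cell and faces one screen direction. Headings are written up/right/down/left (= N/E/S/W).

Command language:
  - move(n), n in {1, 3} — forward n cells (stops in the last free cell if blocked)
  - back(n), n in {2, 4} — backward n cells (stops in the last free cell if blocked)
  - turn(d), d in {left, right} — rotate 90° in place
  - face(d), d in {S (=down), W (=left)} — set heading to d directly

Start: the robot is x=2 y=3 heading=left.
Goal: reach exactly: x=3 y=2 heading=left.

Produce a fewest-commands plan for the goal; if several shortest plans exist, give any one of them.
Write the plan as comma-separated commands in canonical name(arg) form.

back(4), turn(left), move(1), face(W)

t0: x=2 y=3 heading=left
1. back(4) → x=3 y=3 heading=left
2. turn(left) → x=3 y=3 heading=down
3. move(1) → x=3 y=2 heading=down
4. face(W) → x=3 y=2 heading=left
minimal: 4 command(s), checked below 4.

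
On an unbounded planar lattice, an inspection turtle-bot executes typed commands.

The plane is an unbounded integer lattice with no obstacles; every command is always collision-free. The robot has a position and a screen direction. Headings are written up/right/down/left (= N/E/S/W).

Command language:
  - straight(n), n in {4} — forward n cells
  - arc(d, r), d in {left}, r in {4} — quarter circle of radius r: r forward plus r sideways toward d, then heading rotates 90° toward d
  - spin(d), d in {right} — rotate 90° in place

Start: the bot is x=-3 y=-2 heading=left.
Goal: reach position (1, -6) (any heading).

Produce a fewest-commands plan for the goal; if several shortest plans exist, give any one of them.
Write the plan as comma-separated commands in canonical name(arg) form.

arc(left, 4), arc(left, 4), arc(left, 4)

start: x=-3 y=-2 heading=left
step 1 (arc(left, 4)): x=-7 y=-6 heading=down
step 2 (arc(left, 4)): x=-3 y=-10 heading=right
step 3 (arc(left, 4)): x=1 y=-6 heading=up
no 2-step plan works, so 3 is optimal.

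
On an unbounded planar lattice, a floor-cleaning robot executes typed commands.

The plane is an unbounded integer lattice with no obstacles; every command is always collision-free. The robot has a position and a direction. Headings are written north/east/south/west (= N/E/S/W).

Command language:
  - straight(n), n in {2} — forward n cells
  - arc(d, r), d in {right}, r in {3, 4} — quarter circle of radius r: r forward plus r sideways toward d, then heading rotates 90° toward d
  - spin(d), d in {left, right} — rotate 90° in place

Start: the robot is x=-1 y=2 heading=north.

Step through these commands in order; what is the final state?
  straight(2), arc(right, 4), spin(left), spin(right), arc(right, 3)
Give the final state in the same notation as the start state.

from: x=-1 y=2 heading=north
step 1 (straight(2)): x=-1 y=4 heading=north
step 2 (arc(right, 4)): x=3 y=8 heading=east
step 3 (spin(left)): x=3 y=8 heading=north
step 4 (spin(right)): x=3 y=8 heading=east
step 5 (arc(right, 3)): x=6 y=5 heading=south

x=6 y=5 heading=south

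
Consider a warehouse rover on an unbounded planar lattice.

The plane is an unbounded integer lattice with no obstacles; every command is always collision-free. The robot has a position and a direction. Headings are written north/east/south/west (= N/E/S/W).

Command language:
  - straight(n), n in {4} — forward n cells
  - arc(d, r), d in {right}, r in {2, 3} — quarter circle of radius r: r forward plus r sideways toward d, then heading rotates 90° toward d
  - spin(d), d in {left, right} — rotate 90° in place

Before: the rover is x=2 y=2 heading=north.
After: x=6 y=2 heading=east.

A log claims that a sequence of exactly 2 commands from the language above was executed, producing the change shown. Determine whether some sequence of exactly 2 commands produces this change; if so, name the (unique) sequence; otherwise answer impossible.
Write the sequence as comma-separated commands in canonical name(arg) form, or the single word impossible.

spin(right), straight(4)

key: cell and facing (now E) both changed — the 2 commands mix motion and turning
start: x=2 y=2 heading=north
t=1 spin(right) ⇒ x=2 y=2 heading=east
t=2 straight(4) ⇒ x=6 y=2 heading=east
uniquely the one of 25 2-step routes that fits.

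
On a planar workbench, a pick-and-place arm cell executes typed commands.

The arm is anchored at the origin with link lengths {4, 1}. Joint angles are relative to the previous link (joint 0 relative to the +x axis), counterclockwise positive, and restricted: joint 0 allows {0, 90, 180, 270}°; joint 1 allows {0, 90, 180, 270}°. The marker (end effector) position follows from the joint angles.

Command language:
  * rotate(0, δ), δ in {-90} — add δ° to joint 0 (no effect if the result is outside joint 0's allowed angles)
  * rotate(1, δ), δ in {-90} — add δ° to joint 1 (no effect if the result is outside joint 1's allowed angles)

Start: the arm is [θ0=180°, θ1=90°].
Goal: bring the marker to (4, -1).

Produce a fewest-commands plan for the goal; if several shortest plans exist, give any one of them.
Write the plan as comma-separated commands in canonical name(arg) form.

rotate(0, -90), rotate(0, -90), rotate(1, -90), rotate(1, -90)

t0: [θ0=180°, θ1=90°]
1. rotate(0, -90) → [θ0=90°, θ1=90°]
2. rotate(0, -90) → [θ0=0°, θ1=90°]
3. rotate(1, -90) → [θ0=0°, θ1=0°]
4. rotate(1, -90) → [θ0=0°, θ1=270°]
shorter routes all fall short; 4 is best.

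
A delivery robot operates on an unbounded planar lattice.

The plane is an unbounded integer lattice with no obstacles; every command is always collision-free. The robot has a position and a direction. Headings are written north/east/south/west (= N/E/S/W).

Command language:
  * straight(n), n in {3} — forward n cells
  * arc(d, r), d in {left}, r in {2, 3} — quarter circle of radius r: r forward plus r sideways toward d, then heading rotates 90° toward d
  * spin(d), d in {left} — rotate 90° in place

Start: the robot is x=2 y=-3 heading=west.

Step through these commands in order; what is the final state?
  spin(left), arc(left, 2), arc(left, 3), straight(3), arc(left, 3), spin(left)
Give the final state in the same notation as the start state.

x=4 y=4 heading=south

begin: x=2 y=-3 heading=west
1. spin(left) → x=2 y=-3 heading=south
2. arc(left, 2) → x=4 y=-5 heading=east
3. arc(left, 3) → x=7 y=-2 heading=north
4. straight(3) → x=7 y=1 heading=north
5. arc(left, 3) → x=4 y=4 heading=west
6. spin(left) → x=4 y=4 heading=south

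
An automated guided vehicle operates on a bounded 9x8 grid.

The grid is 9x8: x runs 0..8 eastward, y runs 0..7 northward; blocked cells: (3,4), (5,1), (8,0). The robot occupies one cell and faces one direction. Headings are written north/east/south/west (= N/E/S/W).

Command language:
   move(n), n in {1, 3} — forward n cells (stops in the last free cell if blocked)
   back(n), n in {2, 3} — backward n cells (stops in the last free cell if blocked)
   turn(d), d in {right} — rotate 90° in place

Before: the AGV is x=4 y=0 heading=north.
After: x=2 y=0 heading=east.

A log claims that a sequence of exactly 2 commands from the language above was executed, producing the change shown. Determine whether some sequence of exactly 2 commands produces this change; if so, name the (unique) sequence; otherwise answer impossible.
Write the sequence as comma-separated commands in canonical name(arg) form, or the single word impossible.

turn(right), back(2)

key: cell and facing (now E) both changed — the 2 commands mix motion and turning
from: x=4 y=0 heading=north
t=1 turn(right) ⇒ x=4 y=0 heading=east
t=2 back(2) ⇒ x=2 y=0 heading=east
all 25 alternatives checked — unique.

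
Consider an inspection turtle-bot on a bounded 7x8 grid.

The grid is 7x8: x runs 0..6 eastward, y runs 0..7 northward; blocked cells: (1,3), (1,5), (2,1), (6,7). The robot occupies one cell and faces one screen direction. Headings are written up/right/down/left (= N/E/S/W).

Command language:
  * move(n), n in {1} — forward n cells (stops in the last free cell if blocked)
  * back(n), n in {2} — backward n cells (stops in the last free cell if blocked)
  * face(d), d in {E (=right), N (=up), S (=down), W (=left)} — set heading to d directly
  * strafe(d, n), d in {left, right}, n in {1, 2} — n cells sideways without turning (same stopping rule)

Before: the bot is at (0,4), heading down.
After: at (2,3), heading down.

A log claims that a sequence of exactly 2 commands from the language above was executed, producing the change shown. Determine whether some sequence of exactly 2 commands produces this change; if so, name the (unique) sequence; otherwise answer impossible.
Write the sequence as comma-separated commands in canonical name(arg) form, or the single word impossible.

strafe(left, 2), move(1)

key: heading stays S — no command in the sequence turns
initial: at (0,4), heading down
[1] after strafe(left, 2): at (2,4), heading down
[2] after move(1): at (2,3), heading down
no other 2-command option fits: unique.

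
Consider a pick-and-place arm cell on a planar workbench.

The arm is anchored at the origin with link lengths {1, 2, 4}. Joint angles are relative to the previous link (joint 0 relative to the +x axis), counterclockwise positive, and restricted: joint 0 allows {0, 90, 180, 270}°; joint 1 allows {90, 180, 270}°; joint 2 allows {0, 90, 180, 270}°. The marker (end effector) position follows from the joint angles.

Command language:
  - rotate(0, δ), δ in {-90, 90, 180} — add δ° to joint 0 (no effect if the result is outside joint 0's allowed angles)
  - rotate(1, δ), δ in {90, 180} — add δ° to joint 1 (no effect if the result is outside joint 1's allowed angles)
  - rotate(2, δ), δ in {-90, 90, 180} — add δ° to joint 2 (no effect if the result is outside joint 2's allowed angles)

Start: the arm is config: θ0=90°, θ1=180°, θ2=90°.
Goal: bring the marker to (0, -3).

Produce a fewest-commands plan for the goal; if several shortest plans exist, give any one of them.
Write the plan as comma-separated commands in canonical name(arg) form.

start: config: θ0=90°, θ1=180°, θ2=90°
[1] after rotate(0, 180): config: θ0=270°, θ1=180°, θ2=90°
[2] after rotate(2, 90): config: θ0=270°, θ1=180°, θ2=180°
shorter routes all fall short; 2 is best.

rotate(0, 180), rotate(2, 90)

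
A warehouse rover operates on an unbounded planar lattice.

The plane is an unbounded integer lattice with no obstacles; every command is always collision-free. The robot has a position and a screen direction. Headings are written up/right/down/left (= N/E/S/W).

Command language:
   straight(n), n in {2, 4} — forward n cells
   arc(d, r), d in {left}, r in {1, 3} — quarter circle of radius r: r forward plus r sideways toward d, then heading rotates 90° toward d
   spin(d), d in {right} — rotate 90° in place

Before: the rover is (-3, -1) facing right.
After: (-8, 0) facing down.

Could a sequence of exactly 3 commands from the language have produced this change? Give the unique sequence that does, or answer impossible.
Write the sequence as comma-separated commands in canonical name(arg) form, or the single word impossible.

arc(left, 1), arc(left, 3), arc(left, 3)

key: running arc(left, 3) before arc(left, 1) would end elsewhere — order is forced
t0: (-3, -1) facing right
step 1 (arc(left, 1)): (-2, 0) facing up
step 2 (arc(left, 3)): (-5, 3) facing left
step 3 (arc(left, 3)): (-8, 0) facing down
no rival 3-sequence matches.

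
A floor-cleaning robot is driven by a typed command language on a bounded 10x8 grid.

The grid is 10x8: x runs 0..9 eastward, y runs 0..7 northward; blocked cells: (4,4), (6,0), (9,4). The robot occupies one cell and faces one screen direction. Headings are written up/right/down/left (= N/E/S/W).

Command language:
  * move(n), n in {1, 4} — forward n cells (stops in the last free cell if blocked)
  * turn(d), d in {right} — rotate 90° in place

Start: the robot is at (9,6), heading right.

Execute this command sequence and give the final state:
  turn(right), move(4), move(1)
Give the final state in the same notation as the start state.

start: at (9,6), heading right
1. turn(right) → at (9,6), heading down
2. move(4) → at (9,5), heading down
3. move(1) → at (9,5), heading down

at (9,5), heading down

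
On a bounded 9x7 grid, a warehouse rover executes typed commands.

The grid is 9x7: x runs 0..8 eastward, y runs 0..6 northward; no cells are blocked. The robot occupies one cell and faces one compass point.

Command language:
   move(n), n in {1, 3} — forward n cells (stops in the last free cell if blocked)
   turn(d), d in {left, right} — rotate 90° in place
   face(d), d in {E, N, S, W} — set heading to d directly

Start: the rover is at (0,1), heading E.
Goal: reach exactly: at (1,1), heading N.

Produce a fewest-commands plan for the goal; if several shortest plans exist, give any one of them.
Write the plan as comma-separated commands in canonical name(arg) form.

t0: at (0,1), heading E
1. move(1) → at (1,1), heading E
2. turn(left) → at (1,1), heading N
shorter routes all fall short; 2 is best.

move(1), turn(left)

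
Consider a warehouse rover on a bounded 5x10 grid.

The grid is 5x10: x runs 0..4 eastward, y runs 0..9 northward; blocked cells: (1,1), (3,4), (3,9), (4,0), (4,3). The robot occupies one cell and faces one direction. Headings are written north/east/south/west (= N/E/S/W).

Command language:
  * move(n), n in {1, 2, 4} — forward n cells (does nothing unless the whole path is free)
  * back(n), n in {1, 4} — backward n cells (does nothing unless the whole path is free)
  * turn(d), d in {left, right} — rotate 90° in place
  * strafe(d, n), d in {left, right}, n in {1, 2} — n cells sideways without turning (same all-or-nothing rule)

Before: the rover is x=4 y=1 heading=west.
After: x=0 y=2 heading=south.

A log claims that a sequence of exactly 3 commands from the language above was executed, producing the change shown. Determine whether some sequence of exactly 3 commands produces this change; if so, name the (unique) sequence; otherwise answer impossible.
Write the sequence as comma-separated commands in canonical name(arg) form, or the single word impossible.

strafe(right, 1), move(4), turn(left)

key: running turn(left) before strafe(right, 1) would end elsewhere — order is forced
begin: x=4 y=1 heading=west
step 1 (strafe(right, 1)): x=4 y=2 heading=west
step 2 (move(4)): x=0 y=2 heading=west
step 3 (turn(left)): x=0 y=2 heading=south
no other 3-command option fits: unique.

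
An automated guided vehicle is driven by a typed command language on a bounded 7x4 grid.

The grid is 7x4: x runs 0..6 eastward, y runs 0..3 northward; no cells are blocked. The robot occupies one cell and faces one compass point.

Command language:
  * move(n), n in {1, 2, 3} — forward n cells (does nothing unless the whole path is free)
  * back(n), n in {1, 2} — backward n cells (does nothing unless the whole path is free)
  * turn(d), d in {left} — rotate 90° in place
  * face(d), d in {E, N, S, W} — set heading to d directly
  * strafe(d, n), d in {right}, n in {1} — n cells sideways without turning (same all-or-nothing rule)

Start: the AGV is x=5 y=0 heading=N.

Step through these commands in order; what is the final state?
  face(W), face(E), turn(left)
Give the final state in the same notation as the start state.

x=5 y=0 heading=N

from: x=5 y=0 heading=N
t=1 face(W) ⇒ x=5 y=0 heading=W
t=2 face(E) ⇒ x=5 y=0 heading=E
t=3 turn(left) ⇒ x=5 y=0 heading=N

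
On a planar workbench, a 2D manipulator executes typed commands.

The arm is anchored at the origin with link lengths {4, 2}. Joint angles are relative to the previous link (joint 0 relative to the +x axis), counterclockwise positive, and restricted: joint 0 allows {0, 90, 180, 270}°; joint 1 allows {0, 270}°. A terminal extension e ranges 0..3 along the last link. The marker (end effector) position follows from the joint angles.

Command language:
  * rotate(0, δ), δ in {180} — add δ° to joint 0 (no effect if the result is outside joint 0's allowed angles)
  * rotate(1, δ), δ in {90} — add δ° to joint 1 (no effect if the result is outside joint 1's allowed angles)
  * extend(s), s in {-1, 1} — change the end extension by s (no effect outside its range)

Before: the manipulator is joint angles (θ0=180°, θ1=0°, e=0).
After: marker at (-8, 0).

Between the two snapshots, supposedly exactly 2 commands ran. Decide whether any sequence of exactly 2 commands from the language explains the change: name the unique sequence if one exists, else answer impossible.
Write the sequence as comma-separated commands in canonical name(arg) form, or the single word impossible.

extend(1), extend(1)

begin: joint angles (θ0=180°, θ1=0°, e=0)
t=1 extend(1) ⇒ joint angles (θ0=180°, θ1=0°, e=1)
t=2 extend(1) ⇒ joint angles (θ0=180°, θ1=0°, e=2)
no other 2-command option fits: unique.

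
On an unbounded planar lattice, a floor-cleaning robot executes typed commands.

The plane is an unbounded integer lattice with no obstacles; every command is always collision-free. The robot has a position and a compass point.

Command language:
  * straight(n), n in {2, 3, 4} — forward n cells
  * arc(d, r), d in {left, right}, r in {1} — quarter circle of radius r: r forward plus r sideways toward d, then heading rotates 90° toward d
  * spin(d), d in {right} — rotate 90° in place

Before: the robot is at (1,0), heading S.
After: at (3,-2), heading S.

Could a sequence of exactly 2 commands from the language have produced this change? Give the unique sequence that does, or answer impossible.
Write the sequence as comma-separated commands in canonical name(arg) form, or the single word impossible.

key: still facing S at the end — net rotation zero over 2 steps
t0: at (1,0), heading S
[1] after arc(left, 1): at (2,-1), heading E
[2] after arc(right, 1): at (3,-2), heading S
uniquely the one of 36 2-step routes that fits.

arc(left, 1), arc(right, 1)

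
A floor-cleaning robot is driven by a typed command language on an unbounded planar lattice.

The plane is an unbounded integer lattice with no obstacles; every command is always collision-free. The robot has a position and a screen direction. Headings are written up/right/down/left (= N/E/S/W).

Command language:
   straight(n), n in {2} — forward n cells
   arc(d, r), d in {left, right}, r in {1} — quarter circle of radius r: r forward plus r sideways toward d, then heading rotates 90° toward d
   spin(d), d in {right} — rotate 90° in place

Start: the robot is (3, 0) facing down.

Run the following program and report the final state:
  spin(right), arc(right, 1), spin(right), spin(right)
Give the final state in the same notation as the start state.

(2, 1) facing down

initial: (3, 0) facing down
1. spin(right) → (3, 0) facing left
2. arc(right, 1) → (2, 1) facing up
3. spin(right) → (2, 1) facing right
4. spin(right) → (2, 1) facing down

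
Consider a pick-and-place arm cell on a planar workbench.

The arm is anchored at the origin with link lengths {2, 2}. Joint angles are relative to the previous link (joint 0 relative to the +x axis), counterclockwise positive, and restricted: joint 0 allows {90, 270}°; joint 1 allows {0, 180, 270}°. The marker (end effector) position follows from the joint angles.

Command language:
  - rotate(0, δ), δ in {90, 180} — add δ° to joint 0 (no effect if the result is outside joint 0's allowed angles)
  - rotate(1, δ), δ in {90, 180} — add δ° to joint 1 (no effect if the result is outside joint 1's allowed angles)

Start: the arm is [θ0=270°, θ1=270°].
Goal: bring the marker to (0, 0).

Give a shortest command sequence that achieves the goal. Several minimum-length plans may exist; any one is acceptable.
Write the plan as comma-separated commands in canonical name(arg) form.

rotate(1, 90), rotate(1, 180)

initial: [θ0=270°, θ1=270°]
[1] after rotate(1, 90): [θ0=270°, θ1=0°]
[2] after rotate(1, 180): [θ0=270°, θ1=180°]
minimal: 2 command(s), checked below 2.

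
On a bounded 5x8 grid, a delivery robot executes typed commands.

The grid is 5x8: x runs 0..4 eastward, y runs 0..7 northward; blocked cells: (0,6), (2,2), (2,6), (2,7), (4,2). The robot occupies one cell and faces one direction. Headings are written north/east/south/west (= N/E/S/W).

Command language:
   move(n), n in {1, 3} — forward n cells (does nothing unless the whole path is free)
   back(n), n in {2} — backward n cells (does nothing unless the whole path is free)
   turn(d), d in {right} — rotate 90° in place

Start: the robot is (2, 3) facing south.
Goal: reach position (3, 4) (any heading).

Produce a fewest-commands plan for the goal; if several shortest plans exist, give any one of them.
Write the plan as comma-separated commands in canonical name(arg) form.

turn(right), move(1), back(2), turn(right), move(1)

t0: (2, 3) facing south
t=1 turn(right) ⇒ (2, 3) facing west
t=2 move(1) ⇒ (1, 3) facing west
t=3 back(2) ⇒ (3, 3) facing west
t=4 turn(right) ⇒ (3, 3) facing north
t=5 move(1) ⇒ (3, 4) facing north
shorter routes all fall short; 5 is best.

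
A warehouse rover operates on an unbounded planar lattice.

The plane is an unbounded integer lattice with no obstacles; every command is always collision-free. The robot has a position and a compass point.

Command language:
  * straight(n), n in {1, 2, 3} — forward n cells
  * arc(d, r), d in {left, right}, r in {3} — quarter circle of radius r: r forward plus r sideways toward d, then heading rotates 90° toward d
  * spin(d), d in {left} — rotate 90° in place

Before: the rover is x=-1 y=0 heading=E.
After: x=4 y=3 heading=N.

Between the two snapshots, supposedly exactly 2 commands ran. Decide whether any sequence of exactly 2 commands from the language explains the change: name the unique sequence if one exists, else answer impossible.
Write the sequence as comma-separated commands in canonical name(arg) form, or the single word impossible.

key: position moved to (4,3) AND the heading swung to N — translation plus rotation needed
start: x=-1 y=0 heading=E
t=1 straight(2) ⇒ x=1 y=0 heading=E
t=2 arc(left, 3) ⇒ x=4 y=3 heading=N
no rival 2-sequence matches.

straight(2), arc(left, 3)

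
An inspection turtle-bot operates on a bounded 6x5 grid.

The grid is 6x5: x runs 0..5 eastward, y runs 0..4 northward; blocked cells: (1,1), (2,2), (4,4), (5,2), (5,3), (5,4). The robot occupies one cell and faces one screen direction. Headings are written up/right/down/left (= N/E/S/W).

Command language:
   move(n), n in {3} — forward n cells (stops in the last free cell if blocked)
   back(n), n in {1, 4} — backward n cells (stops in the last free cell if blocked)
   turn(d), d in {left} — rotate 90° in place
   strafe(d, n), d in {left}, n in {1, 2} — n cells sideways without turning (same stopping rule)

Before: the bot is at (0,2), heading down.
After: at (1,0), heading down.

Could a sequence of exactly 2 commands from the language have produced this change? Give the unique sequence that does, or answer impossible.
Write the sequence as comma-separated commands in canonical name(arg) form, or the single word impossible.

key: move(3) runs into the grid edge before its full distance
begin: at (0,2), heading down
step 1 (move(3)): at (0,0), heading down
step 2 (strafe(left, 1)): at (1,0), heading down
all 36 alternatives checked — unique.

move(3), strafe(left, 1)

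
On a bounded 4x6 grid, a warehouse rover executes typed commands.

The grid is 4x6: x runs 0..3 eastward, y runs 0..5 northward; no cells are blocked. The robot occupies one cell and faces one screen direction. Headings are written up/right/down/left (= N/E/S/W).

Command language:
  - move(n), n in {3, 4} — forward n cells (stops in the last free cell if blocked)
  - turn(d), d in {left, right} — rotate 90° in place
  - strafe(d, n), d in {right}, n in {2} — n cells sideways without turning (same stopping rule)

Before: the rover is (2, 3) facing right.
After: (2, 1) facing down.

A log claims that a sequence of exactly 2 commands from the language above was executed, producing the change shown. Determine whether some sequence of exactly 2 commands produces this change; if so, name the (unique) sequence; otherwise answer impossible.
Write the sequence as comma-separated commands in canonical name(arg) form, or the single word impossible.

key: cell and facing (now S) both changed — the 2 commands mix motion and turning
t0: (2, 3) facing right
step 1 (strafe(right, 2)): (2, 1) facing right
step 2 (turn(right)): (2, 1) facing down
no other 2-command option fits: unique.

strafe(right, 2), turn(right)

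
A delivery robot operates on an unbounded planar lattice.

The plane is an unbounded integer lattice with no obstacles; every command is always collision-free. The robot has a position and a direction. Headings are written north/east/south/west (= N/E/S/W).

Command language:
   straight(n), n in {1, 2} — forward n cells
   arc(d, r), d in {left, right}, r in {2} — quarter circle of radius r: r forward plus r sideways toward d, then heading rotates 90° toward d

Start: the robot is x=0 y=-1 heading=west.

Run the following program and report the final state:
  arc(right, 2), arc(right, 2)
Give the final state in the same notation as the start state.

x=0 y=3 heading=east

begin: x=0 y=-1 heading=west
step 1 (arc(right, 2)): x=-2 y=1 heading=north
step 2 (arc(right, 2)): x=0 y=3 heading=east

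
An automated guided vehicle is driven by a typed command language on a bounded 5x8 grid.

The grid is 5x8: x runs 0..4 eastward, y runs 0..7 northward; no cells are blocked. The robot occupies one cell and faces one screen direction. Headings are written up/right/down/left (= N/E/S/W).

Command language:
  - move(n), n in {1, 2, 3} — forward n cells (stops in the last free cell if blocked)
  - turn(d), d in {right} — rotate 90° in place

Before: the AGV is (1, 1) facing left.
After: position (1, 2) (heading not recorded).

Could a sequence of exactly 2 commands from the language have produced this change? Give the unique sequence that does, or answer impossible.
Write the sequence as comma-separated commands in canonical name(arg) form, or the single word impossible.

turn(right), move(1)

key: running move(1) before turn(right) would end elsewhere — order is forced
begin: (1, 1) facing left
t=1 turn(right) ⇒ (1, 1) facing up
t=2 move(1) ⇒ (1, 2) facing up
all 16 alternatives checked — unique.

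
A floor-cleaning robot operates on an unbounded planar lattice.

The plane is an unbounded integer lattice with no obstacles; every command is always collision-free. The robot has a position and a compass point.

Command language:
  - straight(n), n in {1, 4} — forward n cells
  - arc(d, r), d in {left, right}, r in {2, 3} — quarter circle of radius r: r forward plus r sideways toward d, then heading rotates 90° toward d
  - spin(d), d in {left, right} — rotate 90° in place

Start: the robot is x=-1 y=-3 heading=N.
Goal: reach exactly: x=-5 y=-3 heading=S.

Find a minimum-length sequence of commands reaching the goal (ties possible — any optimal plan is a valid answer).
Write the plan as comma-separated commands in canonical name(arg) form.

t0: x=-1 y=-3 heading=N
step 1 (arc(left, 2)): x=-3 y=-1 heading=W
step 2 (arc(left, 2)): x=-5 y=-3 heading=S
no 1-step plan works, so 2 is optimal.

arc(left, 2), arc(left, 2)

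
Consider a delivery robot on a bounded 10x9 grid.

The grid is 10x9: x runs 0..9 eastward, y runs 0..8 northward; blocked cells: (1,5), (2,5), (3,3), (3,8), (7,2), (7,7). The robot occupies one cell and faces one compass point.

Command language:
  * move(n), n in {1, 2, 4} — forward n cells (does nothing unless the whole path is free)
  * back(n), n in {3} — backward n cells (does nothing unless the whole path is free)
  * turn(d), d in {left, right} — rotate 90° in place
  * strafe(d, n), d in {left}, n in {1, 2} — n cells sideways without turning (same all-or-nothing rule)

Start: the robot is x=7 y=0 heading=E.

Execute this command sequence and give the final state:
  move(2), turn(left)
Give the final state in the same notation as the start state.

x=9 y=0 heading=N

t0: x=7 y=0 heading=E
t=1 move(2) ⇒ x=9 y=0 heading=E
t=2 turn(left) ⇒ x=9 y=0 heading=N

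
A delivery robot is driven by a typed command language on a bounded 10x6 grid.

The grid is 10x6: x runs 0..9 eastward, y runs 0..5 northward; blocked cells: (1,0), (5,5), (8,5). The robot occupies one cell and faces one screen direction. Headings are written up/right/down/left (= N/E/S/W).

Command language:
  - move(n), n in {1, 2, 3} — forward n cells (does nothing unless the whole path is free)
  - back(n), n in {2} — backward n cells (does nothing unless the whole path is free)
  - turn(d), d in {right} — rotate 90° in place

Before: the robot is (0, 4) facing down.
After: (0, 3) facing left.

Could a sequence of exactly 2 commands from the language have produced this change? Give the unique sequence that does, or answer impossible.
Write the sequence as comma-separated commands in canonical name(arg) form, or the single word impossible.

key: order matters: swapping move(1) and turn(right) lands elsewhere
start: (0, 4) facing down
[1] after move(1): (0, 3) facing down
[2] after turn(right): (0, 3) facing left
no other 2-command option fits: unique.

move(1), turn(right)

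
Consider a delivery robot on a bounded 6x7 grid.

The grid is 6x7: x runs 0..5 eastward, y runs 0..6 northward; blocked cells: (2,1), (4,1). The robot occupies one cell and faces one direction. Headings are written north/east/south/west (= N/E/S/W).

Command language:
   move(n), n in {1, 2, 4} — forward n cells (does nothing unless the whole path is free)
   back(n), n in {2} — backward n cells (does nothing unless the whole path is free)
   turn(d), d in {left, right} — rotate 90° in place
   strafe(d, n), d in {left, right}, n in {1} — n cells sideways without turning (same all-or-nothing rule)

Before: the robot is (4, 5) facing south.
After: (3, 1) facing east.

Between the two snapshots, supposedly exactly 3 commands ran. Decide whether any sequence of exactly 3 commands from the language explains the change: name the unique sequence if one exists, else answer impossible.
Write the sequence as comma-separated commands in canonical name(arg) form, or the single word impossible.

key: cell and facing (now E) both changed — the 3 commands mix motion and turning
begin: (4, 5) facing south
t=1 strafe(right, 1) ⇒ (3, 5) facing south
t=2 move(4) ⇒ (3, 1) facing south
t=3 turn(left) ⇒ (3, 1) facing east
all 512 alternatives checked — unique.

strafe(right, 1), move(4), turn(left)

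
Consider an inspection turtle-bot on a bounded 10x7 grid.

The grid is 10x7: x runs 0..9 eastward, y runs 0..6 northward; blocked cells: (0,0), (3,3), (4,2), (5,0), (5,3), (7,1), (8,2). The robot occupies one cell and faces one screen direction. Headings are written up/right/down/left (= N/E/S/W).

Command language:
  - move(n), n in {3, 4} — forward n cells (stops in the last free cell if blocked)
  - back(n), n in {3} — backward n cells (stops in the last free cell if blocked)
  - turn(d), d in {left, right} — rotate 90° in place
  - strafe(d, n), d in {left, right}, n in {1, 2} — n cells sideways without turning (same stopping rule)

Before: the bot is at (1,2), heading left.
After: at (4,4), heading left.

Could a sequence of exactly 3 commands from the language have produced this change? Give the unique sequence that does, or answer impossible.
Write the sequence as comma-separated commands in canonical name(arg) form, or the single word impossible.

key: order matters: swapping strafe(right, 1) and back(3) lands elsewhere
from: at (1,2), heading left
step 1 (strafe(right, 1)): at (1,3), heading left
step 2 (strafe(right, 1)): at (1,4), heading left
step 3 (back(3)): at (4,4), heading left
no other 3-command option fits: unique.

strafe(right, 1), strafe(right, 1), back(3)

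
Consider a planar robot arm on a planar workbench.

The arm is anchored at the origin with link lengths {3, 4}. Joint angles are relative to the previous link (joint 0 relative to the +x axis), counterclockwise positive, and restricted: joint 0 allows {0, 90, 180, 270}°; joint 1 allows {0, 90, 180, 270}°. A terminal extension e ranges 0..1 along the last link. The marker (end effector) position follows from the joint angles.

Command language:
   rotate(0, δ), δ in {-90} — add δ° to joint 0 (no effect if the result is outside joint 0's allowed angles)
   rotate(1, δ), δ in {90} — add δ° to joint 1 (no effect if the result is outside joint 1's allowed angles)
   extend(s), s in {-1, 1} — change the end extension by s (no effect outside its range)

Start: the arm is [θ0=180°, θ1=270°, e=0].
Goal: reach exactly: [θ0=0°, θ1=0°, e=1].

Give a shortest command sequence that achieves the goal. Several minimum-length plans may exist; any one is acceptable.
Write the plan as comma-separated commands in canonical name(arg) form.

initial: [θ0=180°, θ1=270°, e=0]
step 1 (rotate(0, -90)): [θ0=90°, θ1=270°, e=0]
step 2 (rotate(0, -90)): [θ0=0°, θ1=270°, e=0]
step 3 (extend(1)): [θ0=0°, θ1=270°, e=1]
step 4 (rotate(1, 90)): [θ0=0°, θ1=0°, e=1]
nothing shorter than 4 reaches the goal.

rotate(0, -90), rotate(0, -90), extend(1), rotate(1, 90)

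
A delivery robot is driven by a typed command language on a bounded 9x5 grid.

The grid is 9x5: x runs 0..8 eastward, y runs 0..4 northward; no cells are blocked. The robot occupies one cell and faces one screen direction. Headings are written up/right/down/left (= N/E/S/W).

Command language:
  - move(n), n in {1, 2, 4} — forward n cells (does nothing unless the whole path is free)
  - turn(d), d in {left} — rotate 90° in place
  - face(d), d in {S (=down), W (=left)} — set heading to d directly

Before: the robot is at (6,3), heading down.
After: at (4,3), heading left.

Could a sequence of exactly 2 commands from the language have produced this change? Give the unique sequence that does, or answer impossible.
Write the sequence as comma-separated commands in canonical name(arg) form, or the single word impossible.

face(W), move(2)

key: running move(2) before face(W) would end elsewhere — order is forced
from: at (6,3), heading down
step 1 (face(W)): at (6,3), heading left
step 2 (move(2)): at (4,3), heading left
no rival 2-sequence matches.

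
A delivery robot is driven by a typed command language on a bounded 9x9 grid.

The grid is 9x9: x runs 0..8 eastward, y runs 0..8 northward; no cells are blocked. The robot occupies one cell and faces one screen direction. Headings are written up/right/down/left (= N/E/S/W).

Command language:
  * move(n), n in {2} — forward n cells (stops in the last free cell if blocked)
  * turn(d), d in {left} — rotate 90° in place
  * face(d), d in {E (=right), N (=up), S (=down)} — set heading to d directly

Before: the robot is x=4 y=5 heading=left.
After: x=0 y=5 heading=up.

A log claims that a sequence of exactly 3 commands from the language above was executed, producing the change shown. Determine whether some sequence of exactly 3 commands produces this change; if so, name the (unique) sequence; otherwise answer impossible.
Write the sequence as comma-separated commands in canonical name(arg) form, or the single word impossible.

key: cell and facing (now N) both changed — the 3 commands mix motion and turning
initial: x=4 y=5 heading=left
step 1 (move(2)): x=2 y=5 heading=left
step 2 (move(2)): x=0 y=5 heading=left
step 3 (face(N)): x=0 y=5 heading=up
uniquely the one of 125 3-step routes that fits.

move(2), move(2), face(N)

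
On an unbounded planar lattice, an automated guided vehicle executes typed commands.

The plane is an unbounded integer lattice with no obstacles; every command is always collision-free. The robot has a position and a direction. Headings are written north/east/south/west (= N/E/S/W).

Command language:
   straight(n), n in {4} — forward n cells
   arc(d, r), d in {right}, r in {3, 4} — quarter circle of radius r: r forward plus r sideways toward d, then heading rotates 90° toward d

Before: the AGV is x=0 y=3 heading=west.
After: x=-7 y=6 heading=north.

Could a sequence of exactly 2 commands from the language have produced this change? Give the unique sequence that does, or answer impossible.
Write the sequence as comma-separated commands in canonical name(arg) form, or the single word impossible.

straight(4), arc(right, 3)

key: running arc(right, 3) before straight(4) would end elsewhere — order is forced
t0: x=0 y=3 heading=west
step 1 (straight(4)): x=-4 y=3 heading=west
step 2 (arc(right, 3)): x=-7 y=6 heading=north
all 9 alternatives checked — unique.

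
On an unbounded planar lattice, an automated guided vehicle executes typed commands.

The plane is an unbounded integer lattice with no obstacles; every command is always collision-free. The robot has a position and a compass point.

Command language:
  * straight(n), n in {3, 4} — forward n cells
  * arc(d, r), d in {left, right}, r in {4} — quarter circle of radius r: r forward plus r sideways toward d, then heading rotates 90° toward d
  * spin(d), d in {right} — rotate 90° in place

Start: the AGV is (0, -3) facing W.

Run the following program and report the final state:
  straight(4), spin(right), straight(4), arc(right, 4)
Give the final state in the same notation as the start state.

(0, 5) facing E

start: (0, -3) facing W
t=1 straight(4) ⇒ (-4, -3) facing W
t=2 spin(right) ⇒ (-4, -3) facing N
t=3 straight(4) ⇒ (-4, 1) facing N
t=4 arc(right, 4) ⇒ (0, 5) facing E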